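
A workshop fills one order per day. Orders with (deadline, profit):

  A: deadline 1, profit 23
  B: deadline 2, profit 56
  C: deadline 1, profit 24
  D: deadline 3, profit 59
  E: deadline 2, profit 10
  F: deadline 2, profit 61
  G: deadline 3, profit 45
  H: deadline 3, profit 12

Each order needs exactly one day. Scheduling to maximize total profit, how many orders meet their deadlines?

By profit: F(d2,61), D(d3,59), B(d2,56), G(d3,45), C(d1,24), A(d1,23), H(d3,12), E(d2,10)
F→slot 2; D→slot 3; B→slot 1; G skipped; C skipped; A skipped; H skipped; E skipped.
3 of 8 scheduled.

3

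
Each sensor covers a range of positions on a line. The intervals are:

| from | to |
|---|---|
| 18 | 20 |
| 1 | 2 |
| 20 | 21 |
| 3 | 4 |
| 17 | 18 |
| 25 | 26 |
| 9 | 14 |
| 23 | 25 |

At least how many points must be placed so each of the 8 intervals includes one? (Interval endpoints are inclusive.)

6

By right end: [1,2]  [3,4]  [9,14]  [17,18]  [18,20]  [20,21]  [23,25]  [25,26]
[1,2] uncovered → point at 2; [3,4] uncovered → point at 4; [9,14] uncovered → point at 14; [17,18] uncovered → point at 18; [20,21] uncovered → point at 21; [23,25] uncovered → point at 25.
Points: 2, 4, 14, 18, 21, 25 (6 total).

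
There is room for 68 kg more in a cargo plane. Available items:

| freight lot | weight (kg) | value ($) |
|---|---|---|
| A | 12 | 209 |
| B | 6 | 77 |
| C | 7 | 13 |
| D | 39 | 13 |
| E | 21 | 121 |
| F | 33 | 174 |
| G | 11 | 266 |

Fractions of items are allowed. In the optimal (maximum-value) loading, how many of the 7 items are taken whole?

Order: G (266/11=24.18) > A (209/12=17.42) > B (77/6=12.83) > E (121/21=5.76) > F (174/33=5.27) > C (13/7=1.86) > D (13/39=0.33)
Fill: take G (11 @ 266) → take A (12 @ 209) → take B (6 @ 77) → take E (21 @ 121) → take 18/33 of F → 94.91; 68/68 used.
4 item(s) taken whole; one partial (take 18/33 of F).

4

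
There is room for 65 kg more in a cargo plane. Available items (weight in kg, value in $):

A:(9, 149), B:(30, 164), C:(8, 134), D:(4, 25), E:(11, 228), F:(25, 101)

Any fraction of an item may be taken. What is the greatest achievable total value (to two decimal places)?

712.12

Greedy by value/weight ratio, highest first.
Order: E (228/11=20.73) > C (134/8=16.75) > A (149/9=16.56) > D (25/4=6.25) > B (164/30=5.47) > F (101/25=4.04)
Fill: take E (11 @ 228) → take C (8 @ 134) → take A (9 @ 149) → take D (4 @ 25) → take B (30 @ 164) → take 3/25 of F → 12.12; 65/65 used.
Total value = 712.12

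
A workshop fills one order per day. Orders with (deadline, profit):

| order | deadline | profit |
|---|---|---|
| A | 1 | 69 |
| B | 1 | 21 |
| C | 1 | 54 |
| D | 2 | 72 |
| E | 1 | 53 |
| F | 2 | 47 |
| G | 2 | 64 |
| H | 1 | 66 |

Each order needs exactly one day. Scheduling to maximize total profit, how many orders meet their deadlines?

2

By profit: D(d2,72), A(d1,69), H(d1,66), G(d2,64), C(d1,54), E(d1,53), F(d2,47), B(d1,21)
D→slot 2; A→slot 1; H skipped; G skipped; C skipped; E skipped; F skipped; B skipped.
2 of 8 scheduled.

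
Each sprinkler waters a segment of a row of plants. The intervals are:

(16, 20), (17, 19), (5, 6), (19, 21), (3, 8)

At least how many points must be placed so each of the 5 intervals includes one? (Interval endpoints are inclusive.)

Sort by right endpoint; whenever an interval is uncovered, place a point at its right end.
Sorted: [5,6] [3,8] [17,19] [16,20] [19,21]
{[5,6],[3,8]} hit by 6; {[17,19],[16,20],[19,21]} hit by 19.
Points: 6, 19 (2 total).

2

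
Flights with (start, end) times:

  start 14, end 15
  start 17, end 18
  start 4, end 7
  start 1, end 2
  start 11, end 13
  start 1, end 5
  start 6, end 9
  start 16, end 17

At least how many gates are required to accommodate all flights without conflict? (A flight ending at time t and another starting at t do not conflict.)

2

The answer is the maximum number of intervals overlapping at any instant.
starts: [1, 1, 4, 6, 11, 14, 16, 17]
ends:   [2, 5, 7, 9, 13, 15, 17, 18]
s1→1 s1→2  — peak 2.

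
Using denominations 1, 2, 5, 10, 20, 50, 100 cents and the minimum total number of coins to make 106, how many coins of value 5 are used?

1

106 − 1×100→6 − 1×5→1 − 1×1→0
Count of 5: 1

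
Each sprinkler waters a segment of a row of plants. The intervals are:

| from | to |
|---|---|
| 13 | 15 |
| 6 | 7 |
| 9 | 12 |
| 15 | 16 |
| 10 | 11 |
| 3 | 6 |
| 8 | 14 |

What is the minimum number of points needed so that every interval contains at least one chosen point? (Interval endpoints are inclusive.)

3

Process intervals by earliest right end; each time one isn't hit yet, stab at its right endpoint.
By right end: [3,6]  [6,7]  [10,11]  [9,12]  [8,14]  [13,15]  [15,16]
[3,6] uncovered → point at 6; [10,11] uncovered → point at 11; [13,15] uncovered → point at 15.
Points: 6, 11, 15 (3 total).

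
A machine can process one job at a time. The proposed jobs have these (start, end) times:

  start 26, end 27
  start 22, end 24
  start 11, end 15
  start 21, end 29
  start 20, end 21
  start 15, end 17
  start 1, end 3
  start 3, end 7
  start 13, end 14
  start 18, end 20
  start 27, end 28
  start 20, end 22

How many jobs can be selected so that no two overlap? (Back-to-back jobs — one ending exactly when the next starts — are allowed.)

Greedy by earliest finish: after sorting by end time, pick each interval compatible with the last pick.
By end time: (1,3), (3,7), (13,14), (11,15), (15,17), (18,20), (20,21), (20,22), (22,24), (26,27), (27,28), (21,29).
Pick (1,3); next start ≥ 3 → (3,7); next start ≥ 7 → (13,14); next start ≥ 14 → (15,17); next start ≥ 17 → (18,20); next start ≥ 20 → (20,21); next start ≥ 21 → (22,24); next start ≥ 24 → (26,27); next start ≥ 27 → (27,28).
Selected 9 jobs.

9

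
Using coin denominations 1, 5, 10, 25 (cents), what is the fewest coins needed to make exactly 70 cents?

Use the largest denomination that fits, subtract, and repeat.
70 − 2×25→20 − 2×10→0
Total coins = 2 + 2 = 4

4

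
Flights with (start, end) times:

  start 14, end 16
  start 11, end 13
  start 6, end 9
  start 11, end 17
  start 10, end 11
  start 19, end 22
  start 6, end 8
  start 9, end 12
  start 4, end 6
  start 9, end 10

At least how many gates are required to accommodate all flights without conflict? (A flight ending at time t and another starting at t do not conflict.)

Count concurrent intervals with a sweep; the peak is the room count.
starts: [4, 6, 6, 9, 9, 10, 11, 11, 14, 19]
ends:   [6, 8, 9, 10, 11, 12, 13, 16, 17, 22]
s4→1 e6→0 s6→1 s6→2 e8→1 e9→0 s9→1 s9→2 e10→1 s10→2 e11→1 s11→2 s11→3  — peak 3.

3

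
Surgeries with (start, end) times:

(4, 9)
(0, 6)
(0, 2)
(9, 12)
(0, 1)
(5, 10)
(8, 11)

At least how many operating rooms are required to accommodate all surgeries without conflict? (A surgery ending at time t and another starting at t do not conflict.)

The answer is the maximum number of intervals overlapping at any instant.
Events (time:±→running): 0:+→1 0:+→2 0:+→3 … peak 3.

3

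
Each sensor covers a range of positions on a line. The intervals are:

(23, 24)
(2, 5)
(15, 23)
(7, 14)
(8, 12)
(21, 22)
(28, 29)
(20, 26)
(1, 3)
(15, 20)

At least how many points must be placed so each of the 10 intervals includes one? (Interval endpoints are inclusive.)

6

By right end: [1,3]  [2,5]  [8,12]  [7,14]  [15,20]  [21,22]  [15,23]  [23,24]  [20,26]  [28,29]
[1,3] uncovered → point at 3; [8,12] uncovered → point at 12; [15,20] uncovered → point at 20; [21,22] uncovered → point at 22; [23,24] uncovered → point at 24; [28,29] uncovered → point at 29.
Points: 3, 12, 20, 22, 24, 29 (6 total).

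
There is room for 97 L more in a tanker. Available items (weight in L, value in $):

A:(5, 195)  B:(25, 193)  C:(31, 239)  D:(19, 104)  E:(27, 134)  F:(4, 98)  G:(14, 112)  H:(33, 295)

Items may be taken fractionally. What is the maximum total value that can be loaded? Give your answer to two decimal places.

1016.35

Greedy by value/weight ratio, highest first.
Ratios (sorted): A 39.00, F 24.50, H 8.94, G 8.00, B 7.72, C 7.71, D 5.47, E 4.96
take A (5 @ 195); take F (4 @ 98); take H (33 @ 295); take G (14 @ 112); take B (25 @ 193); take 16/31 of C → 123.35. Capacity used 97/97.
Total value = 1016.35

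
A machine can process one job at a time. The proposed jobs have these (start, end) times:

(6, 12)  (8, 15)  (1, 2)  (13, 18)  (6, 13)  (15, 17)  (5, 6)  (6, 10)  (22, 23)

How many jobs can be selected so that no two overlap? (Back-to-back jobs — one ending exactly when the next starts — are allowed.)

Order by finish time; keep every interval that doesn't clash with the previous kept one.
Sorted by end: (1,2)  (5,6)  (6,10)  (6,12)  (6,13)  (8,15)  (15,17)  (13,18)  (22,23)
take (1,2); take (5,6); take (6,10); skip (8,15); take (15,17); take (22,23).
Selected 5 jobs.

5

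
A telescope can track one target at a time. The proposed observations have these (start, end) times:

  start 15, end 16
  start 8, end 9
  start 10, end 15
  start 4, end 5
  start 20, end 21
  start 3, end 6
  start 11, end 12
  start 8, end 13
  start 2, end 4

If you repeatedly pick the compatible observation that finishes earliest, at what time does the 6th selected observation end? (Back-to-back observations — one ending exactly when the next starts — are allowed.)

21

Sort by end time and greedily take each interval whose start is ≥ the last chosen end.
Sorted by end: (2,4)  (4,5)  (3,6)  (8,9)  (11,12)  (8,13)  (10,15)  (15,16)  (20,21)
take (2,4); take (4,5); take (8,9); take (11,12); take (15,16); take (20,21).
Selected: (2,4) (4,5) (8,9) (11,12) (15,16) (20,21)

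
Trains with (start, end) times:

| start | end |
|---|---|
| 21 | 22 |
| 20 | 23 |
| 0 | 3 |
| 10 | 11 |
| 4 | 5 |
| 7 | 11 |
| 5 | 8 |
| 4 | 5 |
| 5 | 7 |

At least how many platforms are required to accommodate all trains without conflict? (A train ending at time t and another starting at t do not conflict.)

2

Count concurrent intervals with a sweep; the peak is the room count.
Events (time:±→running): 0:+→1 3:-→0 4:+→1 4:+→2 … peak 2.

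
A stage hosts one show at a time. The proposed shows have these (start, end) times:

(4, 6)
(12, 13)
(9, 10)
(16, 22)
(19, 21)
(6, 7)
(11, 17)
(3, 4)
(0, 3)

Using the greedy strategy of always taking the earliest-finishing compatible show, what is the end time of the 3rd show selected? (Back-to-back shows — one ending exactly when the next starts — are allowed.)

6

Sort by end time and greedily take each interval whose start is ≥ the last chosen end.
Sorted by end: (0,3)  (3,4)  (4,6)  (6,7)  (9,10)  (12,13)  (11,17)  (19,21)  (16,22)
take (0,3); take (3,4); take (4,6); take (6,7); take (9,10); take (12,13); take (19,21); skip (16,22).
Selected: (0,3) (3,4) (4,6) (6,7) (9,10) (12,13) (19,21)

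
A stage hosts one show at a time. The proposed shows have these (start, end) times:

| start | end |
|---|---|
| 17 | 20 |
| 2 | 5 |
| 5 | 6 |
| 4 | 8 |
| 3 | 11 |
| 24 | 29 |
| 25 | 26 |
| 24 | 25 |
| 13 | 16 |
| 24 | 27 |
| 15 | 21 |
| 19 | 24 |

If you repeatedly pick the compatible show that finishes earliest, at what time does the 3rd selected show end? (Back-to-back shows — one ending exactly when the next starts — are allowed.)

16

Greedy by earliest finish: after sorting by end time, pick each interval compatible with the last pick.
Sorted by end: (2,5)  (5,6)  (4,8)  (3,11)  (13,16)  (17,20)  (15,21)  (19,24)  (24,25)  (25,26)  (24,27)  (24,29)
take (2,5); take (5,6); skip (3,11); take (13,16); take (17,20); skip (15,21); skip (19,24); take (24,25); take (25,26); skip (24,29).
Selected: (2,5) (5,6) (13,16) (17,20) (24,25) (25,26)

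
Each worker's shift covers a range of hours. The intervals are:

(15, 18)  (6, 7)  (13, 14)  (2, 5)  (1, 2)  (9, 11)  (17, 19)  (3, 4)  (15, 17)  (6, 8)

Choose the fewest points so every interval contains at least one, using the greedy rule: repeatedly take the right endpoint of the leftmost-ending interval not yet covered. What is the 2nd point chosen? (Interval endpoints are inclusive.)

By right end: [1,2]  [3,4]  [2,5]  [6,7]  [6,8]  [9,11]  [13,14]  [15,17]  [15,18]  [17,19]
[1,2] uncovered → point at 2; [3,4] uncovered → point at 4; [6,7] uncovered → point at 7; [9,11] uncovered → point at 11; [13,14] uncovered → point at 14; [15,17] uncovered → point at 17.
Points: 2, 4, 7, 11, 14, 17 (6 total).

4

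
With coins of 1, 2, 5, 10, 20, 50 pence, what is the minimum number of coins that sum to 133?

Use the largest denomination that fits, subtract, and repeat.
133 = 2×50 + 1×20 + 1×10 + 1×2 + 1×1
Total coins = 2 + 1 + 1 + 1 + 1 = 6

6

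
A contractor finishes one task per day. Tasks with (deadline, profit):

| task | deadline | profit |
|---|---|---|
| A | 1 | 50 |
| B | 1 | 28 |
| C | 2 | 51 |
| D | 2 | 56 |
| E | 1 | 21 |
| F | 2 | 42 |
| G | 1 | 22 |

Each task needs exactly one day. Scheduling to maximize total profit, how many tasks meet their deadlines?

2

Take jobs in profit order; each goes to the latest open slot no later than its deadline.
By profit: D(d2,56), C(d2,51), A(d1,50), F(d2,42), B(d1,28), G(d1,22), E(d1,21)
D→slot 2; C→slot 1; A skipped; F skipped; B skipped; G skipped; E skipped.
2 of 7 scheduled.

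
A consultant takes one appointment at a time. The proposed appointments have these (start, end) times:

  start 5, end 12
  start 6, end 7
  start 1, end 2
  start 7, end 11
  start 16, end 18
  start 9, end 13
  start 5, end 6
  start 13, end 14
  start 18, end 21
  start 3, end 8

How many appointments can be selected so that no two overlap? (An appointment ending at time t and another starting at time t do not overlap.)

Sort by end time and greedily take each interval whose start is ≥ the last chosen end.
By end time: (1,2), (5,6), (6,7), (3,8), (7,11), (5,12), (9,13), (13,14), (16,18), (18,21).
Pick (1,2); next start ≥ 2 → (5,6); next start ≥ 6 → (6,7); next start ≥ 7 → (7,11); next start ≥ 11 → (13,14); next start ≥ 14 → (16,18); next start ≥ 18 → (18,21).
Selected 7 appointments.

7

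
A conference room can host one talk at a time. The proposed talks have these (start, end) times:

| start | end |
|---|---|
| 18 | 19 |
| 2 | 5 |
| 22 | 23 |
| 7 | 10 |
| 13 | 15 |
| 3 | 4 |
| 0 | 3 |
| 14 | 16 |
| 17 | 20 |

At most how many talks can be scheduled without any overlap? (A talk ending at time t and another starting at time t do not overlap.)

Sorted by end: (0,3)  (3,4)  (2,5)  (7,10)  (13,15)  (14,16)  (18,19)  (17,20)  (22,23)
take (0,3); take (3,4); take (7,10); take (13,15); take (18,19); take (22,23).
Selected 6 talks.

6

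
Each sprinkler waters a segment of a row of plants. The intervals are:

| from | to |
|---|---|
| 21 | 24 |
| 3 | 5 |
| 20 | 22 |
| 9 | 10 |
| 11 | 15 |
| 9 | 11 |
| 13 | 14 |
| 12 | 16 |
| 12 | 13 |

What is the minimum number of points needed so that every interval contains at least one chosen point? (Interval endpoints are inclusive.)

Process intervals by earliest right end; each time one isn't hit yet, stab at its right endpoint.
Sorted: [3,5] [9,10] [9,11] [12,13] [13,14] [11,15] [12,16] [20,22] [21,24]
{[3,5]} hit by 5; {[9,10],[9,11]} hit by 10; {[12,13],[13,14],[11,15],[12,16]} hit by 13; {[20,22],[21,24]} hit by 22.
Points: 5, 10, 13, 22 (4 total).

4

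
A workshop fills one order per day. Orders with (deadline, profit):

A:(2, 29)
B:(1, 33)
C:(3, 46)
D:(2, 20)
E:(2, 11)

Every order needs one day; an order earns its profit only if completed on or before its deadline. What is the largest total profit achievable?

Take jobs in profit order; each goes to the latest open slot no later than its deadline.
Profit order: C=46 B=33 A=29 D=20 E=11
Assign: C→slot 3, B→slot 1, A→slot 2, D skipped, E skipped.
Slots: [1:B] [2:A] [3:C]
Profit = 33 + 29 + 46 = 108

108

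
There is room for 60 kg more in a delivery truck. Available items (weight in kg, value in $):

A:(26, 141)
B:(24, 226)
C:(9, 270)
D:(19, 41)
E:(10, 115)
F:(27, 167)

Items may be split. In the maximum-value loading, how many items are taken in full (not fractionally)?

3

Ratios (sorted): C 30.00, E 11.50, B 9.42, F 6.19, A 5.42, D 2.16
take C (9 @ 270); take E (10 @ 115); take B (24 @ 226); take 17/27 of F → 105.15. Capacity used 60/60.
3 item(s) taken whole; one partial (take 17/27 of F).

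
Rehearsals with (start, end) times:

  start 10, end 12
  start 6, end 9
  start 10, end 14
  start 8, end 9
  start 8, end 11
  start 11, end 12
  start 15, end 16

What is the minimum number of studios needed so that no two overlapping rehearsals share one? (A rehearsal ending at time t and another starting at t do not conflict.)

starts: [6, 8, 8, 10, 10, 11, 15]
ends:   [9, 9, 11, 12, 12, 14, 16]
s6→1 s8→2 s8→3  — peak 3.

3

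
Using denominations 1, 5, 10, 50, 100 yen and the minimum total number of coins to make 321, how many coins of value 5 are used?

Use the largest denomination that fits, subtract, and repeat.
321 = 3×100 + 2×10 + 1×1
Count of 5: 0

0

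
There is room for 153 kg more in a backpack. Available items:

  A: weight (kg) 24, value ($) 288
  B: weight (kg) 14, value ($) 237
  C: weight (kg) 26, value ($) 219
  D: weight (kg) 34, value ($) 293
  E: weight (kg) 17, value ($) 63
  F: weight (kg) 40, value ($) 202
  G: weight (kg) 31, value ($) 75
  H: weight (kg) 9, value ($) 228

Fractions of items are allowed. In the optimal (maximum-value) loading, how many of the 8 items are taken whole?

6

Ratios (sorted): H 25.33, B 16.93, A 12.00, D 8.62, C 8.42, F 5.05, E 3.71, G 2.42
take H (9 @ 228); take B (14 @ 237); take A (24 @ 288); take D (34 @ 293); take C (26 @ 219); take F (40 @ 202); take 6/17 of E → 22.24. Capacity used 153/153.
6 item(s) taken whole; one partial (take 6/17 of E).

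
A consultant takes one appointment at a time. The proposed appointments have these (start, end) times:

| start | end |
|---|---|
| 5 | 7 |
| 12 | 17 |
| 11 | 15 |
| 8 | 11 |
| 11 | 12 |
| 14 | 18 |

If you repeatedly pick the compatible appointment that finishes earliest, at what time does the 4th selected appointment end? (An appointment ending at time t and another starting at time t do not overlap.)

Sort by end time and greedily take each interval whose start is ≥ the last chosen end.
By end time: (5,7), (8,11), (11,12), (11,15), (12,17), (14,18).
Pick (5,7); next start ≥ 7 → (8,11); next start ≥ 11 → (11,12); next start ≥ 12 → (12,17).
Selected: (5,7) (8,11) (11,12) (12,17)

17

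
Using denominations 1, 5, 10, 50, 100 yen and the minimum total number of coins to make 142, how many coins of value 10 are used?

4

142 = 1×100 + 4×10 + 2×1
Count of 10: 4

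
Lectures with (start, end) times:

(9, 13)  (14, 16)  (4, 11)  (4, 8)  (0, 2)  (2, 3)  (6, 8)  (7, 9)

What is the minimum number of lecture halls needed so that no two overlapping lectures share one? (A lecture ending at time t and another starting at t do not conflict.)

Count concurrent intervals with a sweep; the peak is the room count.
Events (time:±→running): 0:+→1 2:-→0 2:+→1 3:-→0 4:+→1 4:+→2 6:+→3 7:+→4 … peak 4.

4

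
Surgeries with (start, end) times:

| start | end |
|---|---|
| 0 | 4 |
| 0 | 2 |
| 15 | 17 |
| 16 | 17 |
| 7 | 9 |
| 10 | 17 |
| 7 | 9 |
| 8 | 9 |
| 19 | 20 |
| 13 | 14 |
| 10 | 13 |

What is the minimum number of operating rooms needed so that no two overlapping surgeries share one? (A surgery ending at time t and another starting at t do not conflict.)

The answer is the maximum number of intervals overlapping at any instant.
Events (time:±→running): 0:+→1 0:+→2 2:-→1 4:-→0 7:+→1 7:+→2 8:+→3 … peak 3.

3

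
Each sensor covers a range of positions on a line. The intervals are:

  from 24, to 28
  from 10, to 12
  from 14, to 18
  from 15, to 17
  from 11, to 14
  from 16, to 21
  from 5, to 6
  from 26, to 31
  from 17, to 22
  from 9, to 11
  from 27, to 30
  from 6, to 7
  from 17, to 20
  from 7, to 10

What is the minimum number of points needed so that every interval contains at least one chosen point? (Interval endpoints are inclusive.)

Sorted: [5,6] [6,7] [7,10] [9,11] [10,12] [11,14] [15,17] [14,18] [17,20] [16,21] [17,22] [24,28] [27,30] [26,31]
{[5,6],[6,7]} hit by 6; {[7,10],[9,11],[10,12]} hit by 10; {[11,14]} hit by 14; {[15,17],[14,18],[17,20],[16,21],[17,22]} hit by 17; {[24,28],[27,30],[26,31]} hit by 28.
Points: 6, 10, 14, 17, 28 (5 total).

5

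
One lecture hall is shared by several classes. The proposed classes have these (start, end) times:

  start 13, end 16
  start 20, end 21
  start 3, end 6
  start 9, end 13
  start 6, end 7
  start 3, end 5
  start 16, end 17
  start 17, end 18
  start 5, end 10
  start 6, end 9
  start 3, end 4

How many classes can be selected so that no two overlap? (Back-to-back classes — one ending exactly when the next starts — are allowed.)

By end time: (3,4), (3,5), (3,6), (6,7), (6,9), (5,10), (9,13), (13,16), (16,17), (17,18), (20,21).
Pick (3,4); next start ≥ 4 → (6,7); next start ≥ 7 → (9,13); next start ≥ 13 → (13,16); next start ≥ 16 → (16,17); next start ≥ 17 → (17,18); next start ≥ 18 → (20,21).
Selected 7 classes.

7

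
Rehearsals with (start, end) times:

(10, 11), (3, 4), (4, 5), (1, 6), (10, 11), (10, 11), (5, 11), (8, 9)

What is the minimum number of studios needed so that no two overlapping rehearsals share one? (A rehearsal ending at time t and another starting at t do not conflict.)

4

The answer is the maximum number of intervals overlapping at any instant.
Events (time:±→running): 1:+→1 3:+→2 4:-→1 4:+→2 5:-→1 5:+→2 6:-→1 8:+→2 9:-→1 10:+→2 10:+→3 10:+→4 … peak 4.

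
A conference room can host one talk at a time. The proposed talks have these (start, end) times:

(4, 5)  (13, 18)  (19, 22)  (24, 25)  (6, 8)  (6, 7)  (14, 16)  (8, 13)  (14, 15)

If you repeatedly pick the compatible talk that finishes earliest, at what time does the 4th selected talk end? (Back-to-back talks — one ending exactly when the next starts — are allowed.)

Greedy by earliest finish: after sorting by end time, pick each interval compatible with the last pick.
By end time: (4,5), (6,7), (6,8), (8,13), (14,15), (14,16), (13,18), (19,22), (24,25).
Pick (4,5); next start ≥ 5 → (6,7); next start ≥ 7 → (8,13); next start ≥ 13 → (14,15); next start ≥ 15 → (19,22); next start ≥ 22 → (24,25).
Selected: (4,5) (6,7) (8,13) (14,15) (19,22) (24,25)

15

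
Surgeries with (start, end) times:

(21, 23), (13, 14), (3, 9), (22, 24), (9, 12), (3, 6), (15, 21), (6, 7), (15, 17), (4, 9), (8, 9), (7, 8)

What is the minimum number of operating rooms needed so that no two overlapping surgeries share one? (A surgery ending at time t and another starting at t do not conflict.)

The answer is the maximum number of intervals overlapping at any instant.
starts: [3, 3, 4, 6, 7, 8, 9, 13, 15, 15, 21, 22]
ends:   [6, 7, 8, 9, 9, 9, 12, 14, 17, 21, 23, 24]
s3→1 s3→2 s4→3  — peak 3.

3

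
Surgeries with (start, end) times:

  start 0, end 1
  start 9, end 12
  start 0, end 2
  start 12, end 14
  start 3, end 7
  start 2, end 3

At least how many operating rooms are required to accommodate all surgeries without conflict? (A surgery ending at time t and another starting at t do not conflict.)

2

Count concurrent intervals with a sweep; the peak is the room count.
starts: [0, 0, 2, 3, 9, 12]
ends:   [1, 2, 3, 7, 12, 14]
s0→1 s0→2  — peak 2.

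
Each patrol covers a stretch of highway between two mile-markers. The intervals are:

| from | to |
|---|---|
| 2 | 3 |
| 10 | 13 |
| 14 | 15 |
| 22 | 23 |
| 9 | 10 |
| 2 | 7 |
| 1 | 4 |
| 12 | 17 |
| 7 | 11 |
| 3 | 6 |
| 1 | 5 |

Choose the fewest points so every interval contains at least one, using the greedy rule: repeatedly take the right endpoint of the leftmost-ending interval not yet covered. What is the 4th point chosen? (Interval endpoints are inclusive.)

23

Process intervals by earliest right end; each time one isn't hit yet, stab at its right endpoint.
By right end: [2,3]  [1,4]  [1,5]  [3,6]  [2,7]  [9,10]  [7,11]  [10,13]  [14,15]  [12,17]  [22,23]
[2,3] uncovered → point at 3; [9,10] uncovered → point at 10; [14,15] uncovered → point at 15; [22,23] uncovered → point at 23.
Points: 3, 10, 15, 23 (4 total).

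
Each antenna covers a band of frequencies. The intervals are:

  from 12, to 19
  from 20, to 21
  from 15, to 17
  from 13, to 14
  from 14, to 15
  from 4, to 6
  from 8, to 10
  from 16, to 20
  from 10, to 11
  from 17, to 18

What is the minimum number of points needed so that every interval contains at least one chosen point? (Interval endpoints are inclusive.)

5

Sort by right endpoint; whenever an interval is uncovered, place a point at its right end.
By right end: [4,6]  [8,10]  [10,11]  [13,14]  [14,15]  [15,17]  [17,18]  [12,19]  [16,20]  [20,21]
[4,6] uncovered → point at 6; [8,10] uncovered → point at 10; [13,14] uncovered → point at 14; [15,17] uncovered → point at 17; [20,21] uncovered → point at 21.
Points: 6, 10, 14, 17, 21 (5 total).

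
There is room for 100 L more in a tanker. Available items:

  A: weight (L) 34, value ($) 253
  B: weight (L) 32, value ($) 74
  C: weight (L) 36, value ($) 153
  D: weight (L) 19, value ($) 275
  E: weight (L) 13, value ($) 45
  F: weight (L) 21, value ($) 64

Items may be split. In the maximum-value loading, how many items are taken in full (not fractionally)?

Greedy by value/weight ratio, highest first.
Order: D (275/19=14.47) > A (253/34=7.44) > C (153/36=4.25) > E (45/13=3.46) > F (64/21=3.05) > B (74/32=2.31)
Fill: take D (19 @ 275) → take A (34 @ 253) → take C (36 @ 153) → take 11/13 of E → 38.08; 100/100 used.
3 item(s) taken whole; one partial (take 11/13 of E).

3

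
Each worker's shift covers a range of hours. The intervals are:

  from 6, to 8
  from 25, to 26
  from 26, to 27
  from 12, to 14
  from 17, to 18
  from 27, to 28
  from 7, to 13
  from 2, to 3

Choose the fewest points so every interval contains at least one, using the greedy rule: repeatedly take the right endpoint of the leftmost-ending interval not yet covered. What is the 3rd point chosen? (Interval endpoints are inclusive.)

Sorted: [2,3] [6,8] [7,13] [12,14] [17,18] [25,26] [26,27] [27,28]
{[2,3]} hit by 3; {[6,8],[7,13]} hit by 8; {[12,14]} hit by 14; {[17,18]} hit by 18; {[25,26],[26,27]} hit by 26; {[27,28]} hit by 28.
Points: 3, 8, 14, 18, 26, 28 (6 total).

14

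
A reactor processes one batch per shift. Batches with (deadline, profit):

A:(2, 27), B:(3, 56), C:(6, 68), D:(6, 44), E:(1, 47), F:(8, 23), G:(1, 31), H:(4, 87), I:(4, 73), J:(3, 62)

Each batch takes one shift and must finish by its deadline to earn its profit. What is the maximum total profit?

413

Profit order: H=87 I=73 C=68 J=62 B=56 E=47 D=44 G=31 A=27 F=23
Assign: H→slot 4, I→slot 3, C→slot 6, J→slot 2, B→slot 1, E skipped, D→slot 5, G skipped, A skipped, F→slot 8.
Slots: [1:B] [2:J] [3:I] [4:H] [5:D] [6:C] [8:F]
Profit = 56 + 62 + 73 + 87 + 44 + 68 + 23 = 413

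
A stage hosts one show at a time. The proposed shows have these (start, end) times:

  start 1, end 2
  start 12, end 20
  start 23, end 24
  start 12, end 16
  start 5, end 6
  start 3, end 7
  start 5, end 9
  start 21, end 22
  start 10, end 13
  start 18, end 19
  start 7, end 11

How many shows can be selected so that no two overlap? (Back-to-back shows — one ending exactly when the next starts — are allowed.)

Greedy by earliest finish: after sorting by end time, pick each interval compatible with the last pick.
By end time: (1,2), (5,6), (3,7), (5,9), (7,11), (10,13), (12,16), (18,19), (12,20), (21,22), (23,24).
Pick (1,2); next start ≥ 2 → (5,6); next start ≥ 6 → (7,11); next start ≥ 11 → (12,16); next start ≥ 16 → (18,19); next start ≥ 19 → (21,22); next start ≥ 22 → (23,24).
Selected 7 shows.

7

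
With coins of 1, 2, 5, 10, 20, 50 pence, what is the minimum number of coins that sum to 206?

6

206 = 4×50 + 1×5 + 1×1
Total coins = 4 + 1 + 1 = 6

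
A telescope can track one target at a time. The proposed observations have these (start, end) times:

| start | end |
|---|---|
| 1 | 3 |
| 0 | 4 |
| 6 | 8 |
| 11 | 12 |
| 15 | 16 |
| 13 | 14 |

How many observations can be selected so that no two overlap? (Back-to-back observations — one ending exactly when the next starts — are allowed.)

Sorted by end: (1,3)  (0,4)  (6,8)  (11,12)  (13,14)  (15,16)
take (1,3); take (6,8); take (11,12); take (13,14); take (15,16).
Selected 5 observations.

5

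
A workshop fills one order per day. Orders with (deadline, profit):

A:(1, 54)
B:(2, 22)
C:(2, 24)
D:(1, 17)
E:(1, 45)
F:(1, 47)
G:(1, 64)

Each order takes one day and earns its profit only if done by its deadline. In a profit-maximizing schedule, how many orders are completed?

Take jobs in profit order; each goes to the latest open slot no later than its deadline.
By profit: G(d1,64), A(d1,54), F(d1,47), E(d1,45), C(d2,24), B(d2,22), D(d1,17)
G→slot 1; A skipped; F skipped; E skipped; C→slot 2; B skipped; D skipped.
2 of 7 scheduled.

2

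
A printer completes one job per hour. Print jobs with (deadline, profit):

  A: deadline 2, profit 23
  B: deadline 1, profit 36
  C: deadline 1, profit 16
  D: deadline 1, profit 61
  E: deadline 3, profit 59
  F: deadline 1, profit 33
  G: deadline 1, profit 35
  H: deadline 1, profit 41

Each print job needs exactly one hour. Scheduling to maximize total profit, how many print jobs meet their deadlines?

Take jobs in profit order; each goes to the latest open slot no later than its deadline.
By profit: D(d1,61), E(d3,59), H(d1,41), B(d1,36), G(d1,35), F(d1,33), A(d2,23), C(d1,16)
D→slot 1; E→slot 3; H skipped; B skipped; G skipped; F skipped; A→slot 2; C skipped.
3 of 8 scheduled.

3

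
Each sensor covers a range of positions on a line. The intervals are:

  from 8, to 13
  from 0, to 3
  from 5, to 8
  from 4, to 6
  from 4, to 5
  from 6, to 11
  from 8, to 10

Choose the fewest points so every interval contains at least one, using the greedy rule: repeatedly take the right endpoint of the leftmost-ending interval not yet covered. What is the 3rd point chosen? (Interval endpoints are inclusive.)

By right end: [0,3]  [4,5]  [4,6]  [5,8]  [8,10]  [6,11]  [8,13]
[0,3] uncovered → point at 3; [4,5] uncovered → point at 5; [8,10] uncovered → point at 10.
Points: 3, 5, 10 (3 total).

10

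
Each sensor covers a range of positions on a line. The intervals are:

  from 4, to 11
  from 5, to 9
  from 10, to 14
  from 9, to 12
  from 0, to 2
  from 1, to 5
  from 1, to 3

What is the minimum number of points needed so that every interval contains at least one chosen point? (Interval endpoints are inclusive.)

3

Sorted: [0,2] [1,3] [1,5] [5,9] [4,11] [9,12] [10,14]
{[0,2],[1,3],[1,5]} hit by 2; {[5,9],[4,11],[9,12]} hit by 9; {[10,14]} hit by 14.
Points: 2, 9, 14 (3 total).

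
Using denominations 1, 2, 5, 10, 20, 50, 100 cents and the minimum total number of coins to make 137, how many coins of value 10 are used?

1

Use the largest denomination that fits, subtract, and repeat.
137 − 1×100→37 − 1×20→17 − 1×10→7 − 1×5→2 − 1×2→0
Count of 10: 1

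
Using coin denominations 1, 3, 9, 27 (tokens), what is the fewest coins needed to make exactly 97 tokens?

7

97 = 3×27 + 1×9 + 2×3 + 1×1
Total coins = 3 + 1 + 2 + 1 = 7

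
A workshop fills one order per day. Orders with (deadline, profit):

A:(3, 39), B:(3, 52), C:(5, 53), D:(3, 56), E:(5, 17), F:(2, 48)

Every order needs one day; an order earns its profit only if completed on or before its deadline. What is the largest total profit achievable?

226

Sort by profit descending; place each in the latest free slot ≤ its deadline.
By profit: D(d3,56), C(d5,53), B(d3,52), F(d2,48), A(d3,39), E(d5,17)
D→slot 3; C→slot 5; B→slot 2; F→slot 1; A skipped; E→slot 4.
Profit = 48 + 52 + 56 + 17 + 53 = 226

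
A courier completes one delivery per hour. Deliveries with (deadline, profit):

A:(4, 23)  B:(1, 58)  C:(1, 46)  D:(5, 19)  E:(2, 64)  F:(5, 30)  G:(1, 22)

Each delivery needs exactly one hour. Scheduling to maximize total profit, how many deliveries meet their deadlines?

Take jobs in profit order; each goes to the latest open slot no later than its deadline.
Profit order: E=64 B=58 C=46 F=30 A=23 G=22 D=19
Assign: E→slot 2, B→slot 1, C skipped, F→slot 5, A→slot 4, G skipped, D→slot 3.
Slots: [1:B] [2:E] [3:D] [4:A] [5:F]
5 of 7 scheduled.

5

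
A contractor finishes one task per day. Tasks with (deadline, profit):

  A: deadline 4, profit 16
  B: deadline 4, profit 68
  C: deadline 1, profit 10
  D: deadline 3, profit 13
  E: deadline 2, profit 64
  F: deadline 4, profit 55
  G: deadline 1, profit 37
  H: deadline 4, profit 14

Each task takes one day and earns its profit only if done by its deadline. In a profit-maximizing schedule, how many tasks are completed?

4

Sort by profit descending; place each in the latest free slot ≤ its deadline.
Profit order: B=68 E=64 F=55 G=37 A=16 H=14 D=13 C=10
Assign: B→slot 4, E→slot 2, F→slot 3, G→slot 1, A skipped, H skipped, D skipped, C skipped.
Slots: [1:G] [2:E] [3:F] [4:B]
4 of 8 scheduled.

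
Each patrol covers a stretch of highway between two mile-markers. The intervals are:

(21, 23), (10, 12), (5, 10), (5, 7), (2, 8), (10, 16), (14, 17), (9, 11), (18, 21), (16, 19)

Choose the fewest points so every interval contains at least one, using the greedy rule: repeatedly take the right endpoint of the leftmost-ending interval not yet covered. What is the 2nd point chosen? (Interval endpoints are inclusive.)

Sort by right endpoint; whenever an interval is uncovered, place a point at its right end.
Sorted: [5,7] [2,8] [5,10] [9,11] [10,12] [10,16] [14,17] [16,19] [18,21] [21,23]
{[5,7],[2,8],[5,10]} hit by 7; {[9,11],[10,12],[10,16]} hit by 11; {[14,17],[16,19]} hit by 17; {[18,21],[21,23]} hit by 21.
Points: 7, 11, 17, 21 (4 total).

11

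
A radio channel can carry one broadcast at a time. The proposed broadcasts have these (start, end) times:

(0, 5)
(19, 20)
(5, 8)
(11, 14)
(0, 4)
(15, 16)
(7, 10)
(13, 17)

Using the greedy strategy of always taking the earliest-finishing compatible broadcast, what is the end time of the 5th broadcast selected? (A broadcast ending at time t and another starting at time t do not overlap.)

By end time: (0,4), (0,5), (5,8), (7,10), (11,14), (15,16), (13,17), (19,20).
Pick (0,4); next start ≥ 4 → (5,8); next start ≥ 8 → (11,14); next start ≥ 14 → (15,16); next start ≥ 16 → (19,20).
Selected: (0,4) (5,8) (11,14) (15,16) (19,20)

20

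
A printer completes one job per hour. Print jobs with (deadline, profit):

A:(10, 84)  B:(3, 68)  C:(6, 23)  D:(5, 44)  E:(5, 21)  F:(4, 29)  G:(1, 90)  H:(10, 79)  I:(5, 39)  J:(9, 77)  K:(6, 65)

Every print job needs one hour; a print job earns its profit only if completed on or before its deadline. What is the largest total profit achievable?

575

Take jobs in profit order; each goes to the latest open slot no later than its deadline.
Profit order: G=90 A=84 H=79 J=77 B=68 K=65 D=44 I=39 F=29 C=23 E=21
Assign: G→slot 1, A→slot 10, H→slot 9, J→slot 8, B→slot 3, K→slot 6, D→slot 5, I→slot 4, F→slot 2, C skipped, E skipped.
Slots: [1:G] [2:F] [3:B] [4:I] [5:D] [6:K] [8:J] [9:H] [10:A]
Profit = 90 + 29 + 68 + 39 + 44 + 65 + 77 + 79 + 84 = 575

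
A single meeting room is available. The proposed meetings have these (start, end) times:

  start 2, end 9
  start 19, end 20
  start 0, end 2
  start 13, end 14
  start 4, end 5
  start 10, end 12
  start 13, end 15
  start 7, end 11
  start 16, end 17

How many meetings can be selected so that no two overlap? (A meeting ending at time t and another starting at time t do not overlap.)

6

Greedy by earliest finish: after sorting by end time, pick each interval compatible with the last pick.
By end time: (0,2), (4,5), (2,9), (7,11), (10,12), (13,14), (13,15), (16,17), (19,20).
Pick (0,2); next start ≥ 2 → (4,5); next start ≥ 5 → (7,11); next start ≥ 11 → (13,14); next start ≥ 14 → (16,17); next start ≥ 17 → (19,20).
Selected 6 meetings.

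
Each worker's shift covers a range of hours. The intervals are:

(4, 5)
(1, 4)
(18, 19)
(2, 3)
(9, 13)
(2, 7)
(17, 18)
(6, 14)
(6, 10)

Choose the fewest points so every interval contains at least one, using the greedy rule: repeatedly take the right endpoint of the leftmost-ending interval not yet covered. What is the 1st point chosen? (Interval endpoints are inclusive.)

3

Process intervals by earliest right end; each time one isn't hit yet, stab at its right endpoint.
By right end: [2,3]  [1,4]  [4,5]  [2,7]  [6,10]  [9,13]  [6,14]  [17,18]  [18,19]
[2,3] uncovered → point at 3; [4,5] uncovered → point at 5; [6,10] uncovered → point at 10; [17,18] uncovered → point at 18.
Points: 3, 5, 10, 18 (4 total).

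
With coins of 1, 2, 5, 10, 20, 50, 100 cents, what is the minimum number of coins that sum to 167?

Greedy: take as many of the largest coin as possible, then repeat with the remainder.
167 = 1×100 + 1×50 + 1×10 + 1×5 + 1×2
Total coins = 1 + 1 + 1 + 1 + 1 = 5

5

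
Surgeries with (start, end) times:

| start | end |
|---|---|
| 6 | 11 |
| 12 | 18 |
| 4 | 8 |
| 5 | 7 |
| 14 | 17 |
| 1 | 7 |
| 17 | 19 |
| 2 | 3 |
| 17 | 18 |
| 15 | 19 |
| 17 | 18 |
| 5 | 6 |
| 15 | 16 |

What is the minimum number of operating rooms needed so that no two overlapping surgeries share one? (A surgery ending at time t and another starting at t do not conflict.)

The answer is the maximum number of intervals overlapping at any instant.
Events (time:±→running): 1:+→1 2:+→2 3:-→1 4:+→2 5:+→3 5:+→4 6:-→3 6:+→4 7:-→3 7:-→2 8:-→1 11:-→0 12:+→1 14:+→2 15:+→3 15:+→4 16:-→3 17:-→2 17:+→3 17:+→4 17:+→5 … peak 5.

5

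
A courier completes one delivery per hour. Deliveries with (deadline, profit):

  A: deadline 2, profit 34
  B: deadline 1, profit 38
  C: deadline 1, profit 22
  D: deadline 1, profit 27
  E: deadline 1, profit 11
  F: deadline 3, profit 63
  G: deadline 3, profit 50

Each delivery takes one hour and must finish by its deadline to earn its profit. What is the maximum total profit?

Sort by profit descending; place each in the latest free slot ≤ its deadline.
By profit: F(d3,63), G(d3,50), B(d1,38), A(d2,34), D(d1,27), C(d1,22), E(d1,11)
F→slot 3; G→slot 2; B→slot 1; A skipped; D skipped; C skipped; E skipped.
Profit = 38 + 50 + 63 = 151

151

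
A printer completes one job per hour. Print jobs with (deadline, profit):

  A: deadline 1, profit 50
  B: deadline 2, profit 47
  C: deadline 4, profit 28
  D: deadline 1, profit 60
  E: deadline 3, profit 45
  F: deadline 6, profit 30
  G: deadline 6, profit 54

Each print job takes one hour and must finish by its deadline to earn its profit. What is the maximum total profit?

264

Sort by profit descending; place each in the latest free slot ≤ its deadline.
Profit order: D=60 G=54 A=50 B=47 E=45 F=30 C=28
Assign: D→slot 1, G→slot 6, A skipped, B→slot 2, E→slot 3, F→slot 5, C→slot 4.
Slots: [1:D] [2:B] [3:E] [4:C] [5:F] [6:G]
Profit = 60 + 47 + 45 + 28 + 30 + 54 = 264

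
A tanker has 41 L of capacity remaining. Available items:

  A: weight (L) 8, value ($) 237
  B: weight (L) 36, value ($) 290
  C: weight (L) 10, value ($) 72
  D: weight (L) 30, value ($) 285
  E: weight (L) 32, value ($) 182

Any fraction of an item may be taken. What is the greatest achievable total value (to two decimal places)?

546.17

Ratios (sorted): A 29.62, D 9.50, B 8.06, C 7.20, E 5.69
take A (8 @ 237); take D (30 @ 285); take 3/36 of B → 24.17. Capacity used 41/41.
Total value = 546.17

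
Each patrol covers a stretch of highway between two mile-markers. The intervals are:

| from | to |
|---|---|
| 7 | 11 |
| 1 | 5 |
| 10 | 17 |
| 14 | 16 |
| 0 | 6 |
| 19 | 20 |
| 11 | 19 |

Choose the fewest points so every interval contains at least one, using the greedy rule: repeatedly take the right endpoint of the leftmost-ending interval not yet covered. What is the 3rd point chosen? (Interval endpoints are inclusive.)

Sort by right endpoint; whenever an interval is uncovered, place a point at its right end.
Sorted: [1,5] [0,6] [7,11] [14,16] [10,17] [11,19] [19,20]
{[1,5],[0,6]} hit by 5; {[7,11]} hit by 11; {[14,16],[10,17],[11,19]} hit by 16; {[19,20]} hit by 20.
Points: 5, 11, 16, 20 (4 total).

16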